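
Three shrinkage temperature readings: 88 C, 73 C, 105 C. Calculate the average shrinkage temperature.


Average = (88 + 73 + 105) / 3
Average = 266 / 3 = 88.7 C


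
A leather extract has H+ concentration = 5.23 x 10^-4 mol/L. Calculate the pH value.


pH = -log10[H+]
pH = -log10(5.23 x 10^-4) = 3.28


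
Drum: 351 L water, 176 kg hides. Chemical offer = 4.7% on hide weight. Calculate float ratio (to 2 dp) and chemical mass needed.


Float ratio = 1.99
Chemical needed = 8.272 kg


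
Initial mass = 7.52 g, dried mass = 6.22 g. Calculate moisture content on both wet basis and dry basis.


Moisture lost = 7.52 - 6.22 = 1.30 g
Wet basis MC = 1.30 / 7.52 x 100 = 17.3%
Dry basis MC = 1.30 / 6.22 x 100 = 20.9%


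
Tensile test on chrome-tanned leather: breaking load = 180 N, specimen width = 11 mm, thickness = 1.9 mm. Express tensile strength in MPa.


Cross-section = 11 x 1.9 = 20.9 mm^2
TS = 180 / 20.9 = 8.61 MPa
(1 N/mm^2 = 1 MPa)


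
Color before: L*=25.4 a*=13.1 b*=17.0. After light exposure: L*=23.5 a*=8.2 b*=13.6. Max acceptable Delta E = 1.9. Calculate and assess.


Delta E = 6.26
Passes: No


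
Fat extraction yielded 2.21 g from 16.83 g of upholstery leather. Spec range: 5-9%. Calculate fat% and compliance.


Fat content = 13.1%
Compliant: No

Fat% = 2.21 / 16.83 x 100 = 13.1%
Spec range: 5-9%
Compliant: No


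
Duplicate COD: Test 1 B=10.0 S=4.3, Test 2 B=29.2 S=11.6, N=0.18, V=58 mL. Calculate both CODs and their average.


COD1 = (10.0 - 4.3) x 0.18 x 8000 / 58 = 141.5 mg/L
COD2 = (29.2 - 11.6) x 0.18 x 8000 / 58 = 437.0 mg/L
Average = (141.5 + 437.0) / 2 = 289.3 mg/L


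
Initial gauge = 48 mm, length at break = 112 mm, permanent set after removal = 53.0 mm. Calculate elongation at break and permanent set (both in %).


Elongation at break = (112 - 48) / 48 x 100 = 133.3%
Permanent set = (53.0 - 48) / 48 x 100 = 10.4%


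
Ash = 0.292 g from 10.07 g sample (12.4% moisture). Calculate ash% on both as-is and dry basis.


As-is ash = 2.90%
Dry-basis ash = 3.31%

As-is ash% = 0.292 / 10.07 x 100 = 2.90%
Dry mass = 10.07 x (100 - 12.4) / 100 = 8.82132 g
Dry-basis ash% = 0.292 / 8.82132 x 100 = 3.31%


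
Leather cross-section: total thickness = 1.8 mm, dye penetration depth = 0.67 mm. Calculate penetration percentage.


37.2%


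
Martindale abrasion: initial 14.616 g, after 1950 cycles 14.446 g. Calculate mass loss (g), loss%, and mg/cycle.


Loss = 14.616 - 14.446 = 0.170 g
Loss% = 0.170 / 14.616 x 100 = 1.16%
Rate = 0.170 / 1950 x 1000 = 0.087 mg/cycle


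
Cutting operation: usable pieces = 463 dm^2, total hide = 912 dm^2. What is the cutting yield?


Yield = usable / total x 100
Yield = 463 / 912 x 100 = 50.8%


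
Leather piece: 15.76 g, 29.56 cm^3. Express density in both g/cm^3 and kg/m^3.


0.533 g/cm^3
533 kg/m^3


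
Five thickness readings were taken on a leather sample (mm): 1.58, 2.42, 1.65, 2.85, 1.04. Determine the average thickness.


1.91 mm

Sum = 1.58 + 2.42 + 1.65 + 2.85 + 1.04 = 9.54
Average = 9.54 / 5 = 1.91 mm


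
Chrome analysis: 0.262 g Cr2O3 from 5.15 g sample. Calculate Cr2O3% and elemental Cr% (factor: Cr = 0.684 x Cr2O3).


Cr2O3% = 0.262 / 5.15 x 100 = 5.09%
Cr% = 5.09 x 0.684 = 3.48%


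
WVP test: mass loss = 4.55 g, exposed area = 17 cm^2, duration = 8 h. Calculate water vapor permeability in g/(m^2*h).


WVP = mass_loss / (area x time) x 10000
WVP = 4.55 / (17 x 8) x 10000
WVP = 4.55 / 136 x 10000 = 334.56 g/(m^2*h)


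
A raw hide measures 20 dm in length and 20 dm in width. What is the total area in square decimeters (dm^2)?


400 dm^2


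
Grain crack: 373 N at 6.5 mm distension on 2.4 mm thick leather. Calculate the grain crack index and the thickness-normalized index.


Crack index = 57.4 N/mm
Normalized index = 23.9 N/mm per mm

Crack index = 373 / 6.5 = 57.4 N/mm
Normalized = 57.4 / 2.4 = 23.9 N/mm per mm


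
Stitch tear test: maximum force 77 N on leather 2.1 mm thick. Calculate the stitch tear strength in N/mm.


Stitch tear strength = force / thickness
STS = 77 / 2.1 = 36.7 N/mm


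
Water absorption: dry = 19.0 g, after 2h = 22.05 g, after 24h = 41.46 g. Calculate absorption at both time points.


WA (2h) = (22.05 - 19.0) / 19.0 x 100 = 16.1%
WA (24h) = (41.46 - 19.0) / 19.0 x 100 = 118.2%


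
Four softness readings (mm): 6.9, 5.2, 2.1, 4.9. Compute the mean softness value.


Sum = 6.9 + 5.2 + 2.1 + 4.9
Mean = 19.1 / 4 = 4.78 mm


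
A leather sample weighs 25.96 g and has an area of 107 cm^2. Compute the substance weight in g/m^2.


2426.2 g/m^2

Substance weight = mass / area x 10000
SW = 25.96 / 107 x 10000
SW = 2426.2 g/m^2


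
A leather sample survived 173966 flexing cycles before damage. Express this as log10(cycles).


log10(173966) = 5.24


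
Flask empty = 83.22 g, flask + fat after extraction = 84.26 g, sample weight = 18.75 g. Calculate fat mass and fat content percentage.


Fat mass = 84.26 - 83.22 = 1.04 g
Fat% = 1.04 / 18.75 x 100 = 5.5%


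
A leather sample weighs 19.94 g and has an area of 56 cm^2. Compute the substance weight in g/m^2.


3560.7 g/m^2


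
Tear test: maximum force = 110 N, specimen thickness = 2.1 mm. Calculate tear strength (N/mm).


Tear strength = force / thickness
Tear = 110 / 2.1 = 52.4 N/mm


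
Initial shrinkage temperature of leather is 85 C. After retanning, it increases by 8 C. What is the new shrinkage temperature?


New Ts = 85 + 8 = 93 C


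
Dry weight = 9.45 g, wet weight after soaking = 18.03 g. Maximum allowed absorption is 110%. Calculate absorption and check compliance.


Absorption = 90.8%
Compliant: Yes

WA = (18.03 - 9.45) / 9.45 x 100 = 90.8%
Maximum allowed: 110%
Compliant: Yes


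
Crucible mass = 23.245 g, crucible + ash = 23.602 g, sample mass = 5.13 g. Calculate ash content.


Ash mass = 23.602 - 23.245 = 0.357 g
Ash% = 0.357 / 5.13 x 100 = 6.96%


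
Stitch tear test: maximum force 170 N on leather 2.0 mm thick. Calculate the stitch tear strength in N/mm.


Stitch tear strength = force / thickness
STS = 170 / 2.0 = 85.0 N/mm


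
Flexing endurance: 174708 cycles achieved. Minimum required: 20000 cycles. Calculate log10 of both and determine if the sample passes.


log10(174708) = 5.24
log10(20000) = 4.30
Passes: Yes


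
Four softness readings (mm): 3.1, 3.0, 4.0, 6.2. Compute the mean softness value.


4.08 mm

Sum = 3.1 + 3.0 + 4.0 + 6.2
Mean = 16.3 / 4 = 4.08 mm


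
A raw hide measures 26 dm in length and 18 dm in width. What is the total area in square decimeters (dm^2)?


Area = length x width
Area = 26 x 18 = 468 dm^2


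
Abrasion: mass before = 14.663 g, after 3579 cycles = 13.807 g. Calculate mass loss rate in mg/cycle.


Mass loss = 14.663 - 13.807 = 0.856 g
Rate = 0.856 / 3579 x 1000 = 0.239 mg/cycle


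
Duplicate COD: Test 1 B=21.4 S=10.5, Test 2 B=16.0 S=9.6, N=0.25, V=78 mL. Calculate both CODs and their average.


COD1 = 279.5 mg/L
COD2 = 164.1 mg/L
Average = 221.8 mg/L


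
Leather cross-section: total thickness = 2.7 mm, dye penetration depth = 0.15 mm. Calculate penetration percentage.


5.6%


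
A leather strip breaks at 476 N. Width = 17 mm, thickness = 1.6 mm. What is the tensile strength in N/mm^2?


Cross-sectional area = 17 x 1.6 = 27.2 mm^2
Tensile strength = 476 / 27.2 = 17.50 N/mm^2


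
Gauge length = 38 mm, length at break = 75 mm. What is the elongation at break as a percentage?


Extension = 75 - 38 = 37 mm
Elongation = 37 / 38 x 100 = 97.4%


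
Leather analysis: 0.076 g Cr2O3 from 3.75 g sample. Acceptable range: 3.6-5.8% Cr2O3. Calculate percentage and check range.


Cr2O3% = 0.076 / 3.75 x 100 = 2.03%
Acceptable range: 3.6 to 5.8%
Within range: No


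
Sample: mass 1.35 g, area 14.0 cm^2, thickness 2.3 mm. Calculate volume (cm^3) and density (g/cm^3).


Thickness in cm = 2.3 / 10 = 0.23 cm
Volume = 14.0 x 0.23 = 3.220 cm^3
Density = 1.35 / 3.220 = 0.419 g/cm^3


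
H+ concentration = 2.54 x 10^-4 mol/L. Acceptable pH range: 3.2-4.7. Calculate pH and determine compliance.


pH = -log10(2.54 x 10^-4) = 3.60
Range: 3.2 to 4.7
Compliant: Yes


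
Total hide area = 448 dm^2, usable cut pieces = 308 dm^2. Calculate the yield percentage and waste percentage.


Yield = 308 / 448 x 100 = 68.8%
Waste = 448 - 308 = 140 dm^2
Waste% = 100 - 68.8 = 31.2%


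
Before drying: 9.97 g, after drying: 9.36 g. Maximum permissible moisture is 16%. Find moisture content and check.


Moisture content = 6.1%
Acceptable: Yes


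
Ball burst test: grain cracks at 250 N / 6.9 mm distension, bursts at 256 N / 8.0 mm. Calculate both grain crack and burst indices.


Crack index = 36.2 N/mm
Burst index = 32.0 N/mm

Crack index = 250 / 6.9 = 36.2 N/mm
Burst index = 256 / 8.0 = 32.0 N/mm


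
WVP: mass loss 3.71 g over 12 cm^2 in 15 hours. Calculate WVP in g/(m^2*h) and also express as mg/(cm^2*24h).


WVP = 3.71 / (12 x 15) x 10000 = 206.11 g/(m^2*h)
Mass loss in mg = 3.71 x 1000 = 3710 mg
Per cm^2 per 24h in mg: 3710 x 24 / (12 x 15) = 89040 / 180 = 494.67 mg/(cm^2*24h)


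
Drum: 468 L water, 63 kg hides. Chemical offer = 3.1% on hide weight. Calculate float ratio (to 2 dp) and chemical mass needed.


Float ratio = 468 / 63 = 7.43
Chemical = 63 x 3.1 / 100 = 1.953 kg


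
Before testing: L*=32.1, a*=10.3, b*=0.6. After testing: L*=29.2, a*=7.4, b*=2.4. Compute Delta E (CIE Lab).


dL = 29.2 - 32.1 = -2.9
da = 7.4 - 10.3 = -2.9
db = 2.4 - 0.6 = 1.8
dE = sqrt((-2.9)^2 + (-2.9)^2 + (1.8)^2) = 4.48


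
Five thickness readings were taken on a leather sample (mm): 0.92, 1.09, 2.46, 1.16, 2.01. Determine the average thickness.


1.53 mm

Sum = 0.92 + 1.09 + 2.46 + 1.16 + 2.01 = 7.64
Average = 7.64 / 5 = 1.53 mm


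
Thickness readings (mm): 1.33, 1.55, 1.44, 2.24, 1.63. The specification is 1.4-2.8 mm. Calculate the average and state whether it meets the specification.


Average = 1.64 mm
Within specification: Yes

Sum = 8.19
Average = 8.19 / 5 = 1.64 mm
Specification range: 1.4 to 2.8 mm
Within spec: Yes


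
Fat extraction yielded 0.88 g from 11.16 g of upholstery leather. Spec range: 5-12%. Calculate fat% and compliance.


Fat% = 0.88 / 11.16 x 100 = 7.9%
Spec range: 5-12%
Compliant: Yes


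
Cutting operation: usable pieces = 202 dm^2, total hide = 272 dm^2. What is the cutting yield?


74.3%


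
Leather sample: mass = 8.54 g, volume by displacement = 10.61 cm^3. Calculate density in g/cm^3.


0.805 g/cm^3

Density = mass / volume
Density = 8.54 / 10.61 = 0.805 g/cm^3


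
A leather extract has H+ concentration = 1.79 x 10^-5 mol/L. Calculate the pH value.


pH = 4.75

pH = -log10[H+]
pH = -log10(1.79 x 10^-5) = 4.75


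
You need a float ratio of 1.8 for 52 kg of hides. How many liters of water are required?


Water = hide weight x target ratio
Water = 52 x 1.8 = 93.6 L


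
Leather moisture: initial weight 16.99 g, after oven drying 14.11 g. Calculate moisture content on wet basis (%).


17.0%

Moisture = 16.99 - 14.11 = 2.88 g
MC = 2.88 / 16.99 x 100 = 17.0%


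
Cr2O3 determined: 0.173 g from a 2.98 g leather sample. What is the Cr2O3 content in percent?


Cr2O3% = 0.173 / 2.98 x 100
Cr2O3% = 5.81%


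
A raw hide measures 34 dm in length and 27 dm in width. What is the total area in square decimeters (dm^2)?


Area = length x width
Area = 34 x 27 = 918 dm^2


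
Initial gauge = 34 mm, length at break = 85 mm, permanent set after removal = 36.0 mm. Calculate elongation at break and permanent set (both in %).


Elongation at break = (85 - 34) / 34 x 100 = 150.0%
Permanent set = (36.0 - 34) / 34 x 100 = 5.9%


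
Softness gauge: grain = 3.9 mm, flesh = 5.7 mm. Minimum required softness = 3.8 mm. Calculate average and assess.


Average = (3.9 + 5.7) / 2 = 4.80 mm
Minimum = 3.8 mm
Meets requirement: Yes


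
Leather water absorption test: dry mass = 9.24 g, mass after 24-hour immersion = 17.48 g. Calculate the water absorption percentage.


89.2%


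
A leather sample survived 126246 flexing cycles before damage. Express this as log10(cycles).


log10(126246) = 5.10


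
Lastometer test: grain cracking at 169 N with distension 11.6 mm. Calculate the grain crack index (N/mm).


Grain crack index = force / distension
Index = 169 / 11.6 = 14.6 N/mm


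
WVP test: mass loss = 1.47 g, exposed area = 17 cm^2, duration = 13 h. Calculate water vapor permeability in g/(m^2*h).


66.52 g/(m^2*h)

WVP = mass_loss / (area x time) x 10000
WVP = 1.47 / (17 x 13) x 10000
WVP = 1.47 / 221 x 10000 = 66.52 g/(m^2*h)


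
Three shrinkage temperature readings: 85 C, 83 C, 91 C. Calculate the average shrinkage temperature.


Average = (85 + 83 + 91) / 3
Average = 259 / 3 = 86.3 C


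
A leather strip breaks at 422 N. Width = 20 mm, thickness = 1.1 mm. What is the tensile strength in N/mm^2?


Cross-sectional area = 20 x 1.1 = 22.0 mm^2
Tensile strength = 422 / 22.0 = 19.18 N/mm^2


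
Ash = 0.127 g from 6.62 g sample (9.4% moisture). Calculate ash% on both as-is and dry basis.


As-is ash% = 0.127 / 6.62 x 100 = 1.92%
Dry mass = 6.62 x (100 - 9.4) / 100 = 5.99772 g
Dry-basis ash% = 0.127 / 5.99772 x 100 = 2.12%


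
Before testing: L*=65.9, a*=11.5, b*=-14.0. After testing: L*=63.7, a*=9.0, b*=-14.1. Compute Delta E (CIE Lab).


Delta E = 3.33


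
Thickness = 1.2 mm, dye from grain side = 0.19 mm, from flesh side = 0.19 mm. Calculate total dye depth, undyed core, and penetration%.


Total dyed = 0.38 mm
Undyed core = 0.82 mm
Penetration = 31.7%


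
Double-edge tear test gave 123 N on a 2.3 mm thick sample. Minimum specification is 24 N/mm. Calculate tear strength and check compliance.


Tear strength = 123 / 2.3 = 53.5 N/mm
Required minimum = 24 N/mm
Compliant: Yes


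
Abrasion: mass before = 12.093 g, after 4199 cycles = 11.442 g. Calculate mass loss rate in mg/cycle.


0.155 mg/cycle

Mass loss = 12.093 - 11.442 = 0.651 g
Rate = 0.651 / 4199 x 1000 = 0.155 mg/cycle


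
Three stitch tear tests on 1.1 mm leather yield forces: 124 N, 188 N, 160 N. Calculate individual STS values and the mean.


STS1 = 112.7 N/mm
STS2 = 170.9 N/mm
STS3 = 145.5 N/mm
Mean = 143.0 N/mm

STS1 = 124 / 1.1 = 112.7 N/mm
STS2 = 188 / 1.1 = 170.9 N/mm
STS3 = 160 / 1.1 = 145.5 N/mm
Mean = (112.7 + 170.9 + 145.5) / 3 = 143.0 N/mm


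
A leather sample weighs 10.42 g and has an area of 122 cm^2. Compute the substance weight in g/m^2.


854.1 g/m^2


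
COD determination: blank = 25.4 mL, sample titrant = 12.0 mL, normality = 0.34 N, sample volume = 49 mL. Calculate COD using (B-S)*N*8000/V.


743.8 mg/L


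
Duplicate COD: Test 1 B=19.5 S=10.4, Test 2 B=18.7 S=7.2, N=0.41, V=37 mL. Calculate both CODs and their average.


COD1 = (19.5 - 10.4) x 0.41 x 8000 / 37 = 806.7 mg/L
COD2 = (18.7 - 7.2) x 0.41 x 8000 / 37 = 1019.5 mg/L
Average = (806.7 + 1019.5) / 2 = 913.1 mg/L


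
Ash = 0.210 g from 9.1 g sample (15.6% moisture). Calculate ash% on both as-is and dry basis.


As-is ash% = 0.210 / 9.1 x 100 = 2.31%
Dry mass = 9.1 x (100 - 15.6) / 100 = 7.6804 g
Dry-basis ash% = 0.210 / 7.6804 x 100 = 2.73%


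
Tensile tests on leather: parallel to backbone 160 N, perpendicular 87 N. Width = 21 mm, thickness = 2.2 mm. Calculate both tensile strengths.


Area = 21 x 2.2 = 46.2 mm^2
TS (parallel) = 160 / 46.2 = 3.46 N/mm^2
TS (perpendicular) = 87 / 46.2 = 1.88 N/mm^2


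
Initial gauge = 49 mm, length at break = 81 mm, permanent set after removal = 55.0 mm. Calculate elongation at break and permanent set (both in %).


Elongation at break = 65.3%
Permanent set = 12.2%

Elongation at break = (81 - 49) / 49 x 100 = 65.3%
Permanent set = (55.0 - 49) / 49 x 100 = 12.2%


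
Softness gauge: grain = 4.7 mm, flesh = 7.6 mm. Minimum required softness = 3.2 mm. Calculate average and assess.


Average softness = 6.15 mm
Meets requirement: Yes

Average = (4.7 + 7.6) / 2 = 6.15 mm
Minimum = 3.2 mm
Meets requirement: Yes


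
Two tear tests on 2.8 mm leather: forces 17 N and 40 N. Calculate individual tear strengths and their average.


Tear 1 = 17 / 2.8 = 6.1 N/mm
Tear 2 = 40 / 2.8 = 14.3 N/mm
Average = (6.1 + 14.3) / 2 = 10.2 N/mm


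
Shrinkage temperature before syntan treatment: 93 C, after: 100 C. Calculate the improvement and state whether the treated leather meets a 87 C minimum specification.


Improvement = 100 - 93 = 7 C
Spec check: 100 C >= 87 C? Yes


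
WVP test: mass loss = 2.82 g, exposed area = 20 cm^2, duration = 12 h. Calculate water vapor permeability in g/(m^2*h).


117.50 g/(m^2*h)


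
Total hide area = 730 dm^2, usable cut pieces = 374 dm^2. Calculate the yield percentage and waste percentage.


Yield = 374 / 730 x 100 = 51.2%
Waste = 730 - 374 = 356 dm^2
Waste% = 100 - 51.2 = 48.8%


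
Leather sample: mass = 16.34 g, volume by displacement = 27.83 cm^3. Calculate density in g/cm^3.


0.587 g/cm^3

Density = mass / volume
Density = 16.34 / 27.83 = 0.587 g/cm^3


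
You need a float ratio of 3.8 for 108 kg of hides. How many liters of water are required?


Water = hide weight x target ratio
Water = 108 x 3.8 = 410.4 L


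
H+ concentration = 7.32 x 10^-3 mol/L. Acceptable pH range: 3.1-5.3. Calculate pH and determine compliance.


pH = -log10(7.32 x 10^-3) = 2.14
Range: 3.1 to 5.3
Compliant: No


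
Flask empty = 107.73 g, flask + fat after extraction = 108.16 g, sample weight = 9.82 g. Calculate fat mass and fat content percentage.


Fat mass = 108.16 - 107.73 = 0.43 g
Fat% = 0.43 / 9.82 x 100 = 4.4%


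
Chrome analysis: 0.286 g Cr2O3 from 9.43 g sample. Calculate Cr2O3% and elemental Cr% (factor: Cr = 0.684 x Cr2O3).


Cr2O3 = 3.03%
Cr = 2.07%


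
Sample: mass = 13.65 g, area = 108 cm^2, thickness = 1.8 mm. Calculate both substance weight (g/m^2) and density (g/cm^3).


Substance weight = 1263.9 g/m^2
Density = 0.702 g/cm^3

SW = 13.65 / 108 x 10000 = 1263.9 g/m^2
Volume = 108 x 1.8 / 10 = 19.44 cm^3
Density = 13.65 / 19.44 = 0.702 g/cm^3


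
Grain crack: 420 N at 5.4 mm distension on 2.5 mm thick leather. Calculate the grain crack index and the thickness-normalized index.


Crack index = 420 / 5.4 = 77.8 N/mm
Normalized = 77.8 / 2.5 = 31.1 N/mm per mm


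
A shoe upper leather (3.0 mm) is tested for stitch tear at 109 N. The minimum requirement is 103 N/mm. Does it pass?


STS = 109 / 3.0 = 36.3 N/mm
Minimum required: 103 N/mm
Passes: No


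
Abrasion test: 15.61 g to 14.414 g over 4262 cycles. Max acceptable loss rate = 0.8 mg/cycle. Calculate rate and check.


Loss = 15.61 - 14.414 = 1.196 g
Rate = 1.196 g / 4262 cycles x 1000 = 0.281 mg/cycle
Max = 0.8 mg/cycle
Passes: Yes


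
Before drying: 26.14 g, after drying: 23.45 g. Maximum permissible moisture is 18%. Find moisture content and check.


MC = (26.14 - 23.45) / 26.14 x 100 = 10.3%
Maximum: 18%
Acceptable: Yes


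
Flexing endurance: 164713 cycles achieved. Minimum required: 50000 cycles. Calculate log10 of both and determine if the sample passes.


log10(164713) = 5.22
log10(50000) = 4.70
Passes: Yes


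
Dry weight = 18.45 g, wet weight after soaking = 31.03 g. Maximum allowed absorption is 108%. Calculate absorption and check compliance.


Absorption = 68.2%
Compliant: Yes

WA = (31.03 - 18.45) / 18.45 x 100 = 68.2%
Maximum allowed: 108%
Compliant: Yes


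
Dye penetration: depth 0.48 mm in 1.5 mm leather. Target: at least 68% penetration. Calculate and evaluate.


Penetration = 0.48 / 1.5 x 100 = 32.0%
Target: 68%
Meets target: No


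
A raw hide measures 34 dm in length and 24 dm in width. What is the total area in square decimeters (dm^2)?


Area = length x width
Area = 34 x 24 = 816 dm^2


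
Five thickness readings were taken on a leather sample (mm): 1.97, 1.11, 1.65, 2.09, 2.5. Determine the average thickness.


Sum = 1.97 + 1.11 + 1.65 + 2.09 + 2.5 = 9.32
Average = 9.32 / 5 = 1.86 mm


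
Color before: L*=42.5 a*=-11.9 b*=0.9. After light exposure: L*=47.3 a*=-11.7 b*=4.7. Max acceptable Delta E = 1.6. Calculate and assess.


Delta E = 6.13
Passes: No

dL = 4.8, da = 0.2, db = 3.8
dE = sqrt((4.8)^2 + (0.2)^2 + (3.8)^2) = 6.13
Max = 1.6
Passes: No


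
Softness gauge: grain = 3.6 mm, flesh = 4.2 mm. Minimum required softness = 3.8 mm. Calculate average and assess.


Average = (3.6 + 4.2) / 2 = 3.90 mm
Minimum = 3.8 mm
Meets requirement: Yes


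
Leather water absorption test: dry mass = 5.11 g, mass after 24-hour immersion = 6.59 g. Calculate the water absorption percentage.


29.0%


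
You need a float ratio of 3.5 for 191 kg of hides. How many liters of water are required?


668.5 L

Water = hide weight x target ratio
Water = 191 x 3.5 = 668.5 L


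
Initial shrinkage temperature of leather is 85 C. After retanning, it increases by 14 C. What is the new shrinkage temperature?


99 C

New Ts = 85 + 14 = 99 C


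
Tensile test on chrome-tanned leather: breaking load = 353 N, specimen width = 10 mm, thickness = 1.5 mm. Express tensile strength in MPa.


Cross-section = 10 x 1.5 = 15.0 mm^2
TS = 353 / 15.0 = 23.53 MPa
(1 N/mm^2 = 1 MPa)


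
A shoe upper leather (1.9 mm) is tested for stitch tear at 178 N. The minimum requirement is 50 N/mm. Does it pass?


STS = 93.7 N/mm
Passes: Yes

STS = 178 / 1.9 = 93.7 N/mm
Minimum required: 50 N/mm
Passes: Yes


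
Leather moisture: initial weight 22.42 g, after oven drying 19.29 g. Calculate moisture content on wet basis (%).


14.0%

Moisture = 22.42 - 19.29 = 3.13 g
MC = 3.13 / 22.42 x 100 = 14.0%


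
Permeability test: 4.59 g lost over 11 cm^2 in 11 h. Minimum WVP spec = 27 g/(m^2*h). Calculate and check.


WVP = 379.34 g/(m^2*h)
Meets specification: Yes


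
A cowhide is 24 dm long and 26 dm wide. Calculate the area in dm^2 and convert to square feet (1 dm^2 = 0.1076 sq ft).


624 dm^2
67.14 sq ft

Area = 24 x 26 = 624 dm^2
Conversion: 624 x 0.1076 = 67.14 sq ft


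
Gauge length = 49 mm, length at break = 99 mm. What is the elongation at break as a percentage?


Extension = 99 - 49 = 50 mm
Elongation = 50 / 49 x 100 = 102.0%


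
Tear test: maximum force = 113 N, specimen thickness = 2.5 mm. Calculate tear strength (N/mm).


Tear strength = force / thickness
Tear = 113 / 2.5 = 45.2 N/mm


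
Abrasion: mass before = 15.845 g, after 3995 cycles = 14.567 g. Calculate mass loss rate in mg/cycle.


0.320 mg/cycle

Mass loss = 15.845 - 14.567 = 1.278 g
Rate = 1.278 / 3995 x 1000 = 0.320 mg/cycle


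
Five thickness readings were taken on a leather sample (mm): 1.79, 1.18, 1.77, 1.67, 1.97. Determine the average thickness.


1.68 mm

Sum = 1.79 + 1.18 + 1.77 + 1.67 + 1.97 = 8.38
Average = 8.38 / 5 = 1.68 mm


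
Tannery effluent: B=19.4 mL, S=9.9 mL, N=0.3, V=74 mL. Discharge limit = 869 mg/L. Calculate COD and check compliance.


COD = (19.4 - 9.9) x 0.3 x 8000 / 74 = 308.1 mg/L
Limit: 869 mg/L
Compliant: Yes


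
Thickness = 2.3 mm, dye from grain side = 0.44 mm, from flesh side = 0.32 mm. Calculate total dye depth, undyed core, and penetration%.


Total dyed = 0.76 mm
Undyed core = 1.54 mm
Penetration = 33.0%

Total dyed = 0.44 + 0.32 = 0.76 mm
Undyed core = 2.3 - 0.76 = 1.54 mm
Penetration = 0.76 / 2.3 x 100 = 33.0%


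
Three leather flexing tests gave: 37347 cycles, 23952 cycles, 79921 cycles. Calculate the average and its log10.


Average = 47073 cycles
log10 = 4.67


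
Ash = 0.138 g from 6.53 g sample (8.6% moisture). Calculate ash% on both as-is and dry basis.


As-is ash = 2.11%
Dry-basis ash = 2.31%

As-is ash% = 0.138 / 6.53 x 100 = 2.11%
Dry mass = 6.53 x (100 - 8.6) / 100 = 5.96842 g
Dry-basis ash% = 0.138 / 5.96842 x 100 = 2.31%


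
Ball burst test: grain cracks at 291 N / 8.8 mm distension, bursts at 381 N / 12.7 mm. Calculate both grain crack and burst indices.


Crack index = 291 / 8.8 = 33.1 N/mm
Burst index = 381 / 12.7 = 30.0 N/mm


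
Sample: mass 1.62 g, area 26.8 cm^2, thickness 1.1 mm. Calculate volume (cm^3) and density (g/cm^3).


Thickness in cm = 1.1 / 10 = 0.11 cm
Volume = 26.8 x 0.11 = 2.948 cm^3
Density = 1.62 / 2.948 = 0.550 g/cm^3


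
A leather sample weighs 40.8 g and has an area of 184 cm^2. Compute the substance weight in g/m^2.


Substance weight = mass / area x 10000
SW = 40.8 / 184 x 10000
SW = 2217.4 g/m^2


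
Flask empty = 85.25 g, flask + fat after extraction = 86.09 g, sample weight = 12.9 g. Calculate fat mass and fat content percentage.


Fat mass = 0.84 g
Fat content = 6.5%


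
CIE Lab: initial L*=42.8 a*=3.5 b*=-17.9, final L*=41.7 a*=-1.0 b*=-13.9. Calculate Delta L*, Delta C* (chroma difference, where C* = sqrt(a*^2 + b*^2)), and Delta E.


Delta L* = 41.7 - 42.8 = -1.1
C1* = sqrt((3.5)^2 + (-17.9)^2) = 18.239
C2* = sqrt((-1.0)^2 + (-13.9)^2) = 13.936
Delta C* = 13.936 - 18.239 = -4.30
Delta E = sqrt((-1.1)^2 + (-4.5)^2 + (4.0)^2) = 6.12


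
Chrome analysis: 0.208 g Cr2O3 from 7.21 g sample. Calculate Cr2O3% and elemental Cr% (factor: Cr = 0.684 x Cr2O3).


Cr2O3 = 2.88%
Cr = 1.97%

Cr2O3% = 0.208 / 7.21 x 100 = 2.88%
Cr% = 2.88 x 0.684 = 1.97%


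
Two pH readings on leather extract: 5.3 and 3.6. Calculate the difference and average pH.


Difference = |5.3 - 3.6| = 1.7
Average = (5.3 + 3.6) / 2 = 4.45


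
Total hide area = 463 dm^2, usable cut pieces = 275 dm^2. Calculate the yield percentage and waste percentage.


Yield = 59.4%
Waste = 40.6%


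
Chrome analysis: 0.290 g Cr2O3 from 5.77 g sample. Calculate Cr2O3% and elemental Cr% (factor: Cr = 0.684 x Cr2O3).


Cr2O3% = 0.290 / 5.77 x 100 = 5.03%
Cr% = 5.03 x 0.684 = 3.44%


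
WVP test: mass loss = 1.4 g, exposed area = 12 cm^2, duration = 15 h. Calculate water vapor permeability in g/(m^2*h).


WVP = mass_loss / (area x time) x 10000
WVP = 1.4 / (12 x 15) x 10000
WVP = 1.4 / 180 x 10000 = 77.78 g/(m^2*h)


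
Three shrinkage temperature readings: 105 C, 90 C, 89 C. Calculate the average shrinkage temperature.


94.7 C


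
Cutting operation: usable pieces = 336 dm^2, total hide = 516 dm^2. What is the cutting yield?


65.1%


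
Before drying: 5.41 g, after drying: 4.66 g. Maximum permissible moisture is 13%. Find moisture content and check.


Moisture content = 13.9%
Acceptable: No

MC = (5.41 - 4.66) / 5.41 x 100 = 13.9%
Maximum: 13%
Acceptable: No


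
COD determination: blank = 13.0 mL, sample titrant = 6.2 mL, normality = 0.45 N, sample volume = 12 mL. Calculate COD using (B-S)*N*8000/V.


2040.0 mg/L

COD = (13.0 - 6.2) x 0.45 x 8000 / 12
COD = 6.8 x 0.45 x 8000 / 12
COD = 2040.0 mg/L


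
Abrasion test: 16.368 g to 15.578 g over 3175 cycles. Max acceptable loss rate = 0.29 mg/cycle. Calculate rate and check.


Loss = 16.368 - 15.578 = 0.790 g
Rate = 0.790 g / 3175 cycles x 1000 = 0.249 mg/cycle
Max = 0.29 mg/cycle
Passes: Yes


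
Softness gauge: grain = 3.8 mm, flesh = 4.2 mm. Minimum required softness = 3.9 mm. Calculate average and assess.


Average = (3.8 + 4.2) / 2 = 4.00 mm
Minimum = 3.9 mm
Meets requirement: Yes


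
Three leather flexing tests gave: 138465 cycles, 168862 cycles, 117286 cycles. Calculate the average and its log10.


Average = 141538 cycles
log10 = 5.15

Average = (138465 + 168862 + 117286) / 3 = 141538 cycles
log10(141538) = 5.15


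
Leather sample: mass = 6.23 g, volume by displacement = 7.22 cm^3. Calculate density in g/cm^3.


0.863 g/cm^3

Density = mass / volume
Density = 6.23 / 7.22 = 0.863 g/cm^3


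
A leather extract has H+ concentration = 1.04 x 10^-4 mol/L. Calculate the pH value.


pH = 3.98

pH = -log10[H+]
pH = -log10(1.04 x 10^-4) = 3.98


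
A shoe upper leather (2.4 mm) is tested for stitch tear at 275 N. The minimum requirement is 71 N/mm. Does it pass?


STS = 114.6 N/mm
Passes: Yes

STS = 275 / 2.4 = 114.6 N/mm
Minimum required: 71 N/mm
Passes: Yes


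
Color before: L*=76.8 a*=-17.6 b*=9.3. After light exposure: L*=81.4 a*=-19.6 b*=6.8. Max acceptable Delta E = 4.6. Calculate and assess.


Delta E = 5.60
Passes: No


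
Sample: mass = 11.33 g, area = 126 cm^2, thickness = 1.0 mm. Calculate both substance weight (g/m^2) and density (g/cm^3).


SW = 11.33 / 126 x 10000 = 899.2 g/m^2
Volume = 126 x 1.0 / 10 = 12.60 cm^3
Density = 11.33 / 12.60 = 0.899 g/cm^3


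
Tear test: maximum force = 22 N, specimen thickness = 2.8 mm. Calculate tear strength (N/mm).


7.9 N/mm

Tear strength = force / thickness
Tear = 22 / 2.8 = 7.9 N/mm


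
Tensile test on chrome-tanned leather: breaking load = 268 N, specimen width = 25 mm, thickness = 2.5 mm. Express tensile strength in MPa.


Cross-section = 25 x 2.5 = 62.5 mm^2
TS = 268 / 62.5 = 4.29 MPa
(1 N/mm^2 = 1 MPa)


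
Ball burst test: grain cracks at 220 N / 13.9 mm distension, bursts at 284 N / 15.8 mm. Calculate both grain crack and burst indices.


Crack index = 220 / 13.9 = 15.8 N/mm
Burst index = 284 / 15.8 = 18.0 N/mm


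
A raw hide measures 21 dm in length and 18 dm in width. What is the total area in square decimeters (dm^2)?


378 dm^2

Area = length x width
Area = 21 x 18 = 378 dm^2


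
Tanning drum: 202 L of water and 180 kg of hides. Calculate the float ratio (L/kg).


Float ratio = water / hide weight
Ratio = 202 / 180 = 1.1


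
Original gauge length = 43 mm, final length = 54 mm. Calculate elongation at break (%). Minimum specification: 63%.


Elongation = 25.6%
Meets spec: No


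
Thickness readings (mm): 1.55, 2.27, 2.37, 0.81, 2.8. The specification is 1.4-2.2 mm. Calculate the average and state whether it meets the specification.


Average = 1.96 mm
Within specification: Yes


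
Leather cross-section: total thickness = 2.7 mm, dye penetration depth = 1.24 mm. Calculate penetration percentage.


45.9%

Penetration% = 1.24 / 2.7 x 100
Penetration = 45.9%


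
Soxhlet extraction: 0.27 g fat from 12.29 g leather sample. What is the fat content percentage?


2.2%

Fat content = 0.27 / 12.29 x 100
Fat = 2.2%


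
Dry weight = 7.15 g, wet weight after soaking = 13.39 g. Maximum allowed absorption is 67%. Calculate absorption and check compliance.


Absorption = 87.3%
Compliant: No


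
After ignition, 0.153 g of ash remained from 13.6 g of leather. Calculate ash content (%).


1.13%

Ash% = 0.153 / 13.6 x 100
Ash% = 1.13%


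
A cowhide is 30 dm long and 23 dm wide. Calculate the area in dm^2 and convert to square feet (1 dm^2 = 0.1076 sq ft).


690 dm^2
74.24 sq ft

Area = 30 x 23 = 690 dm^2
Conversion: 690 x 0.1076 = 74.24 sq ft


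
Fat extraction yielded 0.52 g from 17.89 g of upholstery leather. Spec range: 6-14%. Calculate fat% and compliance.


Fat content = 2.9%
Compliant: No

Fat% = 0.52 / 17.89 x 100 = 2.9%
Spec range: 6-14%
Compliant: No


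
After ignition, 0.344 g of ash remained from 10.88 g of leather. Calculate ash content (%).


3.16%

Ash% = 0.344 / 10.88 x 100
Ash% = 3.16%


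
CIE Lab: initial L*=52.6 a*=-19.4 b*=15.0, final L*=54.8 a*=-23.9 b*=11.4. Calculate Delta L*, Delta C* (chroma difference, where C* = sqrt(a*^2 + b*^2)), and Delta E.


Delta L* = 2.2
Delta C* = 1.96
Delta E = 6.17

Delta L* = 54.8 - 52.6 = 2.2
C1* = sqrt((-19.4)^2 + (15.0)^2) = 24.523
C2* = sqrt((-23.9)^2 + (11.4)^2) = 26.480
Delta C* = 26.480 - 24.523 = 1.96
Delta E = sqrt((2.2)^2 + (-4.5)^2 + (-3.6)^2) = 6.17


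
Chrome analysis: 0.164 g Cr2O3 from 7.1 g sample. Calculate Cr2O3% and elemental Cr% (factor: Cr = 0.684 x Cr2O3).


Cr2O3 = 2.31%
Cr = 1.58%


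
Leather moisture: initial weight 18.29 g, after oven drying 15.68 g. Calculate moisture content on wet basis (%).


14.3%

Moisture = 18.29 - 15.68 = 2.61 g
MC = 2.61 / 18.29 x 100 = 14.3%


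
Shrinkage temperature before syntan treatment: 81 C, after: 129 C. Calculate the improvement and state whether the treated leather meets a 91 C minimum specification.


Improvement = 129 - 81 = 48 C
Spec check: 129 C >= 91 C? Yes


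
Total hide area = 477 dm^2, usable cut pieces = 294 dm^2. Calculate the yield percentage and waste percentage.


Yield = 294 / 477 x 100 = 61.6%
Waste = 477 - 294 = 183 dm^2
Waste% = 100 - 61.6 = 38.4%


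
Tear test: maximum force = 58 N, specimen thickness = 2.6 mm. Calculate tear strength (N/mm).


Tear strength = force / thickness
Tear = 58 / 2.6 = 22.3 N/mm


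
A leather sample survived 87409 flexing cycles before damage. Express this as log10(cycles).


4.94

log10(87409) = 4.94


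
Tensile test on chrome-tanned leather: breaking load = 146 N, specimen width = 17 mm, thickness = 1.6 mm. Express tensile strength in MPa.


5.37 MPa

Cross-section = 17 x 1.6 = 27.2 mm^2
TS = 146 / 27.2 = 5.37 MPa
(1 N/mm^2 = 1 MPa)


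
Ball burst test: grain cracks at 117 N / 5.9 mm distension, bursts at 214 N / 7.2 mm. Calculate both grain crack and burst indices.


Crack index = 117 / 5.9 = 19.8 N/mm
Burst index = 214 / 7.2 = 29.7 N/mm


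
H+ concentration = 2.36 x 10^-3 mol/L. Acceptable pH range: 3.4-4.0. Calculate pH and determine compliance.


pH = -log10(2.36 x 10^-3) = 2.63
Range: 3.4 to 4.0
Compliant: No


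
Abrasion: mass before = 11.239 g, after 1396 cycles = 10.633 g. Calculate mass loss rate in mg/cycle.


Mass loss = 11.239 - 10.633 = 0.606 g
Rate = 0.606 / 1396 x 1000 = 0.434 mg/cycle


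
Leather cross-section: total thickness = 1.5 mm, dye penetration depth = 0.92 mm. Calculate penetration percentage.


Penetration% = 0.92 / 1.5 x 100
Penetration = 61.3%


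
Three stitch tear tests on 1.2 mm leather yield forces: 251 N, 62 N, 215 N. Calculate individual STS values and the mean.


STS1 = 251 / 1.2 = 209.2 N/mm
STS2 = 62 / 1.2 = 51.7 N/mm
STS3 = 215 / 1.2 = 179.2 N/mm
Mean = (209.2 + 51.7 + 179.2) / 3 = 146.7 N/mm


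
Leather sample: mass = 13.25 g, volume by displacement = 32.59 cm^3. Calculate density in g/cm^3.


Density = mass / volume
Density = 13.25 / 32.59 = 0.407 g/cm^3


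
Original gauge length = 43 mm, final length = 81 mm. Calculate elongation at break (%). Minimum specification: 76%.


Elongation = 88.4%
Meets spec: Yes


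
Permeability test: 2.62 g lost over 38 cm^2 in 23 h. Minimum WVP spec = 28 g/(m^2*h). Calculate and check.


WVP = 29.98 g/(m^2*h)
Meets specification: Yes


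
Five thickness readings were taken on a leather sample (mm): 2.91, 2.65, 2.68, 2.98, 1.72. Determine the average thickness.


2.59 mm


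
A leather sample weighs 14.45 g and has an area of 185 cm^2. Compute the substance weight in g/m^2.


781.1 g/m^2

Substance weight = mass / area x 10000
SW = 14.45 / 185 x 10000
SW = 781.1 g/m^2


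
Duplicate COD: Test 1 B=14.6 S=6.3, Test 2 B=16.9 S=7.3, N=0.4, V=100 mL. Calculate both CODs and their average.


COD1 = 265.6 mg/L
COD2 = 307.2 mg/L
Average = 286.4 mg/L


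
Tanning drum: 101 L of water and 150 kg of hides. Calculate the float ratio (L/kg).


Float ratio = water / hide weight
Ratio = 101 / 150 = 0.7


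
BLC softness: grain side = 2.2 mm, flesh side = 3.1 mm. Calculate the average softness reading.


Average = (2.2 + 3.1) / 2
Average = 2.65 mm


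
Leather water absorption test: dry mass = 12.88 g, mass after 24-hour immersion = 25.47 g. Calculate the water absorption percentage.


Water absorbed = 25.47 - 12.88 = 12.59 g
WA% = 12.59 / 12.88 x 100 = 97.7%


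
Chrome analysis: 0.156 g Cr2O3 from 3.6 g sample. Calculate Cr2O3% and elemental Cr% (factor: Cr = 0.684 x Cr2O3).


Cr2O3 = 4.33%
Cr = 2.96%

Cr2O3% = 0.156 / 3.6 x 100 = 4.33%
Cr% = 4.33 x 0.684 = 2.96%


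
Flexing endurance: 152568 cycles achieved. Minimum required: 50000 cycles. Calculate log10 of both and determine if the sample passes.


log10(152568) = 5.18
log10(50000) = 4.70
Passes: Yes


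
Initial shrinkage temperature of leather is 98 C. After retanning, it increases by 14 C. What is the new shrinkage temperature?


112 C

New Ts = 98 + 14 = 112 C


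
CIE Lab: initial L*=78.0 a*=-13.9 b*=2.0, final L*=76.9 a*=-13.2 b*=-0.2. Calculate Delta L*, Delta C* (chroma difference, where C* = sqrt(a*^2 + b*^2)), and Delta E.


Delta L* = 76.9 - 78.0 = -1.1
C1* = sqrt((-13.9)^2 + (2.0)^2) = 14.043
C2* = sqrt((-13.2)^2 + (-0.2)^2) = 13.202
Delta C* = 13.202 - 14.043 = -0.84
Delta E = sqrt((-1.1)^2 + (0.7)^2 + (-2.2)^2) = 2.56


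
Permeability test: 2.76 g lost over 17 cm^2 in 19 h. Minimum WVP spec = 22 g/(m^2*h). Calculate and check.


WVP = 2.76 / (17 x 19) x 10000 = 85.45 g/(m^2*h)
Minimum: 22 g/(m^2*h)
Meets spec: Yes


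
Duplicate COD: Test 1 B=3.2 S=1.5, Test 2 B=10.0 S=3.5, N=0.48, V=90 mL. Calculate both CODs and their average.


COD1 = (3.2 - 1.5) x 0.48 x 8000 / 90 = 72.5 mg/L
COD2 = (10.0 - 3.5) x 0.48 x 8000 / 90 = 277.3 mg/L
Average = (72.5 + 277.3) / 2 = 174.9 mg/L


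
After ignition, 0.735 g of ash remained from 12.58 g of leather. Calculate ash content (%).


5.84%

Ash% = 0.735 / 12.58 x 100
Ash% = 5.84%


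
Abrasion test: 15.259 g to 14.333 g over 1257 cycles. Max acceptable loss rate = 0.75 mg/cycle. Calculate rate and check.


Rate = 0.737 mg/cycle
Passes: Yes


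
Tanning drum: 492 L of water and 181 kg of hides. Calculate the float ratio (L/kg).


2.7


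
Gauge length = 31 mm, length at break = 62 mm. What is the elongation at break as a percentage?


Extension = 62 - 31 = 31 mm
Elongation = 31 / 31 x 100 = 100.0%


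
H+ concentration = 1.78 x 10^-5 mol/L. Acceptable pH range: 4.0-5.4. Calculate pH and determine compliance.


pH = 4.75
Compliant: Yes


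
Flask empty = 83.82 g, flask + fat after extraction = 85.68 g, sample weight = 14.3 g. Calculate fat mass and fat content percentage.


Fat mass = 1.86 g
Fat content = 13.0%


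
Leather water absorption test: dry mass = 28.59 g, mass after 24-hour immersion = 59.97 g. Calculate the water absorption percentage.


Water absorbed = 59.97 - 28.59 = 31.38 g
WA% = 31.38 / 28.59 x 100 = 109.8%


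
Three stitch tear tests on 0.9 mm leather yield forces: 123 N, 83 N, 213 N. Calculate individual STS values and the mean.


STS1 = 136.7 N/mm
STS2 = 92.2 N/mm
STS3 = 236.7 N/mm
Mean = 155.2 N/mm

STS1 = 123 / 0.9 = 136.7 N/mm
STS2 = 83 / 0.9 = 92.2 N/mm
STS3 = 213 / 0.9 = 236.7 N/mm
Mean = (136.7 + 92.2 + 236.7) / 3 = 155.2 N/mm


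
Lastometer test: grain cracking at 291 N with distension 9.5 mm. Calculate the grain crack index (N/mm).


30.6 N/mm


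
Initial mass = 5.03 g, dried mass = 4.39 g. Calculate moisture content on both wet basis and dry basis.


Wet basis = 12.7%
Dry basis = 14.6%

Moisture lost = 5.03 - 4.39 = 0.64 g
Wet basis MC = 0.64 / 5.03 x 100 = 12.7%
Dry basis MC = 0.64 / 4.39 x 100 = 14.6%


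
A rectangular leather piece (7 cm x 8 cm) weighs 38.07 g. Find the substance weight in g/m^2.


Area = 7 x 8 = 56 cm^2
SW = 38.07 / 56 x 10000 = 6798.2 g/m^2


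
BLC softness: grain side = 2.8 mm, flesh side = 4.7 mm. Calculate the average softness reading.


3.75 mm

Average = (2.8 + 4.7) / 2
Average = 3.75 mm


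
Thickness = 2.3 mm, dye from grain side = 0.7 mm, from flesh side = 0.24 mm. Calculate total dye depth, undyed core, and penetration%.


Total dyed = 0.7 + 0.24 = 0.94 mm
Undyed core = 2.3 - 0.94 = 1.36 mm
Penetration = 0.94 / 2.3 x 100 = 40.9%


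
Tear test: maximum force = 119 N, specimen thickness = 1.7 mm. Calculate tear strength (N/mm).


Tear strength = force / thickness
Tear = 119 / 1.7 = 70.0 N/mm


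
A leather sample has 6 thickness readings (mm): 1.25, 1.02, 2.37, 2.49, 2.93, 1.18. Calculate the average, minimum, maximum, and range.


Sum = 11.24
Average = 11.24 / 6 = 1.87 mm
Minimum = 1.02 mm
Maximum = 2.93 mm
Range = 2.93 - 1.02 = 1.91 mm
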